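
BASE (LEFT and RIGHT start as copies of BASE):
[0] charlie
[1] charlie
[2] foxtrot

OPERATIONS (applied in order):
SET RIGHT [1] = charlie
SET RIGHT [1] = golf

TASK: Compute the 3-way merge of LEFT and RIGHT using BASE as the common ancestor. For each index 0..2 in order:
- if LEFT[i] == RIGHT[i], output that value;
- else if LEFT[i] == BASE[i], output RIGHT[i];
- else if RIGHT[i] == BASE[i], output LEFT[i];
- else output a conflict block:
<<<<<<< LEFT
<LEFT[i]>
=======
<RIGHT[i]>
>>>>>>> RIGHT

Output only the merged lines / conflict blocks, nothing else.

Final LEFT:  [charlie, charlie, foxtrot]
Final RIGHT: [charlie, golf, foxtrot]
i=0: L=charlie R=charlie -> agree -> charlie
i=1: L=charlie=BASE, R=golf -> take RIGHT -> golf
i=2: L=foxtrot R=foxtrot -> agree -> foxtrot

Answer: charlie
golf
foxtrot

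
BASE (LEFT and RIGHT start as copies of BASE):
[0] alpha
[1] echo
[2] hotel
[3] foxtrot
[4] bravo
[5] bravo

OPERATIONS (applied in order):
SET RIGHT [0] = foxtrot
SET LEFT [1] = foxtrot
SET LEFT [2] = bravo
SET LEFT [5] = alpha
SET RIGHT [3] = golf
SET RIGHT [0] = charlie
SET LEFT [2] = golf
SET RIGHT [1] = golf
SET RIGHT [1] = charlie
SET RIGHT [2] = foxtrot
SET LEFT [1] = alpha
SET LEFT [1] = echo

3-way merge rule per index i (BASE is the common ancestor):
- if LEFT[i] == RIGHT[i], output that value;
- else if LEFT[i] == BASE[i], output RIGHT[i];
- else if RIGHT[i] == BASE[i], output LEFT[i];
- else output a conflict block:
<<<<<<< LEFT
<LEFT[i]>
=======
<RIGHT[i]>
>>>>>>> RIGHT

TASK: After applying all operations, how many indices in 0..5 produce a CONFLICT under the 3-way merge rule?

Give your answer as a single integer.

Answer: 1

Derivation:
Final LEFT:  [alpha, echo, golf, foxtrot, bravo, alpha]
Final RIGHT: [charlie, charlie, foxtrot, golf, bravo, bravo]
i=0: L=alpha=BASE, R=charlie -> take RIGHT -> charlie
i=1: L=echo=BASE, R=charlie -> take RIGHT -> charlie
i=2: BASE=hotel L=golf R=foxtrot all differ -> CONFLICT
i=3: L=foxtrot=BASE, R=golf -> take RIGHT -> golf
i=4: L=bravo R=bravo -> agree -> bravo
i=5: L=alpha, R=bravo=BASE -> take LEFT -> alpha
Conflict count: 1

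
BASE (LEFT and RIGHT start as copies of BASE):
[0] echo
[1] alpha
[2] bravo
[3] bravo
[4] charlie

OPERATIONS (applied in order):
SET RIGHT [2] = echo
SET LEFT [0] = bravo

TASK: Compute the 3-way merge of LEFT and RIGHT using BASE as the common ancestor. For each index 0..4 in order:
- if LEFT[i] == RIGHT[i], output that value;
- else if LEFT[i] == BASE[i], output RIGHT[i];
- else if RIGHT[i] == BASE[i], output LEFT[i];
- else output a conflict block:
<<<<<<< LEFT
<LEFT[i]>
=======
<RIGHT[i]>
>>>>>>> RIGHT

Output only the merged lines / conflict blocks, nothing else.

Answer: bravo
alpha
echo
bravo
charlie

Derivation:
Final LEFT:  [bravo, alpha, bravo, bravo, charlie]
Final RIGHT: [echo, alpha, echo, bravo, charlie]
i=0: L=bravo, R=echo=BASE -> take LEFT -> bravo
i=1: L=alpha R=alpha -> agree -> alpha
i=2: L=bravo=BASE, R=echo -> take RIGHT -> echo
i=3: L=bravo R=bravo -> agree -> bravo
i=4: L=charlie R=charlie -> agree -> charlie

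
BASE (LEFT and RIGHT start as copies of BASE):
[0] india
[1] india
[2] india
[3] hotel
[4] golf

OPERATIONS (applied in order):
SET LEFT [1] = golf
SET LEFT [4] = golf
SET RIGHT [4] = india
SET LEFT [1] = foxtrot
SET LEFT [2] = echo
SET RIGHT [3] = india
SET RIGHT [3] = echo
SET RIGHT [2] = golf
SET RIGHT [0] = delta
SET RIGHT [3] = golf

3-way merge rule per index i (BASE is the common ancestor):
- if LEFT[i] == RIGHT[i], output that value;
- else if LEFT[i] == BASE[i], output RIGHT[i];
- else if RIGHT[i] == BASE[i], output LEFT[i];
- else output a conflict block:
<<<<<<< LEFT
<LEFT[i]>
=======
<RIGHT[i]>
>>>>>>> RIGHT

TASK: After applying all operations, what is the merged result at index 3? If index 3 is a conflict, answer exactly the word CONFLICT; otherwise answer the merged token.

Answer: golf

Derivation:
Final LEFT:  [india, foxtrot, echo, hotel, golf]
Final RIGHT: [delta, india, golf, golf, india]
i=0: L=india=BASE, R=delta -> take RIGHT -> delta
i=1: L=foxtrot, R=india=BASE -> take LEFT -> foxtrot
i=2: BASE=india L=echo R=golf all differ -> CONFLICT
i=3: L=hotel=BASE, R=golf -> take RIGHT -> golf
i=4: L=golf=BASE, R=india -> take RIGHT -> india
Index 3 -> golf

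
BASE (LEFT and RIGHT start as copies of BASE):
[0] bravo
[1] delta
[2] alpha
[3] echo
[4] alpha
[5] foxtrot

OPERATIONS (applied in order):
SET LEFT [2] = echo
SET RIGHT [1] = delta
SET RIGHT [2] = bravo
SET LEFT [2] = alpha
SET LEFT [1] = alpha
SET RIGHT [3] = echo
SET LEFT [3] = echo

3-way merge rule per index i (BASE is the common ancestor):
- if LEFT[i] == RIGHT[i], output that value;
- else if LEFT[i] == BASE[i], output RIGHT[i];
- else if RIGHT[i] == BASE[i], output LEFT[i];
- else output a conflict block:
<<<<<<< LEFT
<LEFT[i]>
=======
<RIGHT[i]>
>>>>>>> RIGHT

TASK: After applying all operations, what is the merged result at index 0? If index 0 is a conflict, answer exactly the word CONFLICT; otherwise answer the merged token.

Answer: bravo

Derivation:
Final LEFT:  [bravo, alpha, alpha, echo, alpha, foxtrot]
Final RIGHT: [bravo, delta, bravo, echo, alpha, foxtrot]
i=0: L=bravo R=bravo -> agree -> bravo
i=1: L=alpha, R=delta=BASE -> take LEFT -> alpha
i=2: L=alpha=BASE, R=bravo -> take RIGHT -> bravo
i=3: L=echo R=echo -> agree -> echo
i=4: L=alpha R=alpha -> agree -> alpha
i=5: L=foxtrot R=foxtrot -> agree -> foxtrot
Index 0 -> bravo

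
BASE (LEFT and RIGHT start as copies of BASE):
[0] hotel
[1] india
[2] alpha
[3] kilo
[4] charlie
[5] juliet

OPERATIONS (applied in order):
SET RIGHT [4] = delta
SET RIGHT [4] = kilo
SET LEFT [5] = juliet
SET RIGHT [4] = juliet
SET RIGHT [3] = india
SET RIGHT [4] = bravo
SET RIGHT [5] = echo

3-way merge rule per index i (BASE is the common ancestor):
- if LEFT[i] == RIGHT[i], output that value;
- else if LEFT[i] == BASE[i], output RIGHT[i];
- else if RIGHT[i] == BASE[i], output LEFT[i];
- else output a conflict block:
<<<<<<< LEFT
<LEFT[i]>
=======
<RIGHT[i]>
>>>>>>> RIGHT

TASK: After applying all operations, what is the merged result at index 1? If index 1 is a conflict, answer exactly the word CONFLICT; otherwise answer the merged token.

Final LEFT:  [hotel, india, alpha, kilo, charlie, juliet]
Final RIGHT: [hotel, india, alpha, india, bravo, echo]
i=0: L=hotel R=hotel -> agree -> hotel
i=1: L=india R=india -> agree -> india
i=2: L=alpha R=alpha -> agree -> alpha
i=3: L=kilo=BASE, R=india -> take RIGHT -> india
i=4: L=charlie=BASE, R=bravo -> take RIGHT -> bravo
i=5: L=juliet=BASE, R=echo -> take RIGHT -> echo
Index 1 -> india

Answer: india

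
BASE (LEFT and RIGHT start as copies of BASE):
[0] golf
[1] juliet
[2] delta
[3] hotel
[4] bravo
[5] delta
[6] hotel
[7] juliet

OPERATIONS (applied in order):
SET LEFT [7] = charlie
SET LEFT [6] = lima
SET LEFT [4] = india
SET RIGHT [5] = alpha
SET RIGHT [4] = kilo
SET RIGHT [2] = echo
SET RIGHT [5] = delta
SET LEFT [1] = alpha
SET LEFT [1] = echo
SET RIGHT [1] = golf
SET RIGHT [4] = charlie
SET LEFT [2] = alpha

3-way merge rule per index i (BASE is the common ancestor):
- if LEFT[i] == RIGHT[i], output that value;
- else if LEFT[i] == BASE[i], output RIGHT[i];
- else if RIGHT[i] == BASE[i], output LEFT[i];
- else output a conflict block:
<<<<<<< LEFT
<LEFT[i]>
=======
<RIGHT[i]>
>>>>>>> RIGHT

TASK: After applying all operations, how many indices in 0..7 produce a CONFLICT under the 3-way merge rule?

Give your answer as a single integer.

Answer: 3

Derivation:
Final LEFT:  [golf, echo, alpha, hotel, india, delta, lima, charlie]
Final RIGHT: [golf, golf, echo, hotel, charlie, delta, hotel, juliet]
i=0: L=golf R=golf -> agree -> golf
i=1: BASE=juliet L=echo R=golf all differ -> CONFLICT
i=2: BASE=delta L=alpha R=echo all differ -> CONFLICT
i=3: L=hotel R=hotel -> agree -> hotel
i=4: BASE=bravo L=india R=charlie all differ -> CONFLICT
i=5: L=delta R=delta -> agree -> delta
i=6: L=lima, R=hotel=BASE -> take LEFT -> lima
i=7: L=charlie, R=juliet=BASE -> take LEFT -> charlie
Conflict count: 3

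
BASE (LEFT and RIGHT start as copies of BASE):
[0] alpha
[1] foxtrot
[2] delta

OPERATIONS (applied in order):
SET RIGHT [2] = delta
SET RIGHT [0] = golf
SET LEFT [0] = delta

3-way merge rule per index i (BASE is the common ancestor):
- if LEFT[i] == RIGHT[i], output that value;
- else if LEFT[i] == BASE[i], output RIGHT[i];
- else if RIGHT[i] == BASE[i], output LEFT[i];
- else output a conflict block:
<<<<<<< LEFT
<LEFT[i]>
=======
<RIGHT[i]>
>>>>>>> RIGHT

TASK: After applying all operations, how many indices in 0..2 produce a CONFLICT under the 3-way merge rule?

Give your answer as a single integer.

Answer: 1

Derivation:
Final LEFT:  [delta, foxtrot, delta]
Final RIGHT: [golf, foxtrot, delta]
i=0: BASE=alpha L=delta R=golf all differ -> CONFLICT
i=1: L=foxtrot R=foxtrot -> agree -> foxtrot
i=2: L=delta R=delta -> agree -> delta
Conflict count: 1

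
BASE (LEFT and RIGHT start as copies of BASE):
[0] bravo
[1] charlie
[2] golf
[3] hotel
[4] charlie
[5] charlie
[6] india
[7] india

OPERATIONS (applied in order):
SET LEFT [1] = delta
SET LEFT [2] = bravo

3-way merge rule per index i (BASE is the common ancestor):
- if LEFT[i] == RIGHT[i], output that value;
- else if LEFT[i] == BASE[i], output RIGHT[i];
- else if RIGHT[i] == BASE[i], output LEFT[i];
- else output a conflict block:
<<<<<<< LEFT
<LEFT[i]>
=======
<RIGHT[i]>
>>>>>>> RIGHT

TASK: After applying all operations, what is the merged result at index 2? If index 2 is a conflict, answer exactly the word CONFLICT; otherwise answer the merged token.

Answer: bravo

Derivation:
Final LEFT:  [bravo, delta, bravo, hotel, charlie, charlie, india, india]
Final RIGHT: [bravo, charlie, golf, hotel, charlie, charlie, india, india]
i=0: L=bravo R=bravo -> agree -> bravo
i=1: L=delta, R=charlie=BASE -> take LEFT -> delta
i=2: L=bravo, R=golf=BASE -> take LEFT -> bravo
i=3: L=hotel R=hotel -> agree -> hotel
i=4: L=charlie R=charlie -> agree -> charlie
i=5: L=charlie R=charlie -> agree -> charlie
i=6: L=india R=india -> agree -> india
i=7: L=india R=india -> agree -> india
Index 2 -> bravo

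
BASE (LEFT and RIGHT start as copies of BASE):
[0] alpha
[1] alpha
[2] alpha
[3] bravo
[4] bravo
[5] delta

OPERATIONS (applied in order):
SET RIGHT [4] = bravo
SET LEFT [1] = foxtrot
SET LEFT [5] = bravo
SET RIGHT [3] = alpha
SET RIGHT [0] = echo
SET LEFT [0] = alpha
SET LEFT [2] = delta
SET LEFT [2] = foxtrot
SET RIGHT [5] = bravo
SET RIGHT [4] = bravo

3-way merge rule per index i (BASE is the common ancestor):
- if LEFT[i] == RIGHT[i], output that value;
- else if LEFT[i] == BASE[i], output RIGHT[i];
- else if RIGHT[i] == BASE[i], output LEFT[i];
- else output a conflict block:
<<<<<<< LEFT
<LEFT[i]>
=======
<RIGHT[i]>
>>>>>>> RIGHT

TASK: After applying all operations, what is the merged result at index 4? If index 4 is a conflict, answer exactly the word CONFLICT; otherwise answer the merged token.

Answer: bravo

Derivation:
Final LEFT:  [alpha, foxtrot, foxtrot, bravo, bravo, bravo]
Final RIGHT: [echo, alpha, alpha, alpha, bravo, bravo]
i=0: L=alpha=BASE, R=echo -> take RIGHT -> echo
i=1: L=foxtrot, R=alpha=BASE -> take LEFT -> foxtrot
i=2: L=foxtrot, R=alpha=BASE -> take LEFT -> foxtrot
i=3: L=bravo=BASE, R=alpha -> take RIGHT -> alpha
i=4: L=bravo R=bravo -> agree -> bravo
i=5: L=bravo R=bravo -> agree -> bravo
Index 4 -> bravo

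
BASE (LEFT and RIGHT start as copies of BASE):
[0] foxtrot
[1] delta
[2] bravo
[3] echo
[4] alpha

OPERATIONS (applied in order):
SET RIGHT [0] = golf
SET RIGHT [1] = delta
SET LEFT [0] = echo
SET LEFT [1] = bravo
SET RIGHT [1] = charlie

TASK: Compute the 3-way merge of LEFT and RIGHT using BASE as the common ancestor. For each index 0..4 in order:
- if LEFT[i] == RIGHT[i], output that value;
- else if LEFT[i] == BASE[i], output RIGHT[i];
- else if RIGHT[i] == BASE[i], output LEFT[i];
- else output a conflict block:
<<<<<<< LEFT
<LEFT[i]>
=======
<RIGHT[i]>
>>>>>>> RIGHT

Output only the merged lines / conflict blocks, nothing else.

Answer: <<<<<<< LEFT
echo
=======
golf
>>>>>>> RIGHT
<<<<<<< LEFT
bravo
=======
charlie
>>>>>>> RIGHT
bravo
echo
alpha

Derivation:
Final LEFT:  [echo, bravo, bravo, echo, alpha]
Final RIGHT: [golf, charlie, bravo, echo, alpha]
i=0: BASE=foxtrot L=echo R=golf all differ -> CONFLICT
i=1: BASE=delta L=bravo R=charlie all differ -> CONFLICT
i=2: L=bravo R=bravo -> agree -> bravo
i=3: L=echo R=echo -> agree -> echo
i=4: L=alpha R=alpha -> agree -> alpha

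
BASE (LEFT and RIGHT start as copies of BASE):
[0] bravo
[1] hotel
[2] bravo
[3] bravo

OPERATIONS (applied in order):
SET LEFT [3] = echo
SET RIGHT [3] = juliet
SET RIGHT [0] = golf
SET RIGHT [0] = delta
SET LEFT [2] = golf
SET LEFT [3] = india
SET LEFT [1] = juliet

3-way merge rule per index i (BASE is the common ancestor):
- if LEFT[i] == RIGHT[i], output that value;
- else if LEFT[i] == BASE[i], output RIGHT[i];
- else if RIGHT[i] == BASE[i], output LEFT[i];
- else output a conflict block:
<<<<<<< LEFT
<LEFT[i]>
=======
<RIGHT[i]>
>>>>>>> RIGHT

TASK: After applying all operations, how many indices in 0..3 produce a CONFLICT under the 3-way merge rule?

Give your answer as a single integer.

Answer: 1

Derivation:
Final LEFT:  [bravo, juliet, golf, india]
Final RIGHT: [delta, hotel, bravo, juliet]
i=0: L=bravo=BASE, R=delta -> take RIGHT -> delta
i=1: L=juliet, R=hotel=BASE -> take LEFT -> juliet
i=2: L=golf, R=bravo=BASE -> take LEFT -> golf
i=3: BASE=bravo L=india R=juliet all differ -> CONFLICT
Conflict count: 1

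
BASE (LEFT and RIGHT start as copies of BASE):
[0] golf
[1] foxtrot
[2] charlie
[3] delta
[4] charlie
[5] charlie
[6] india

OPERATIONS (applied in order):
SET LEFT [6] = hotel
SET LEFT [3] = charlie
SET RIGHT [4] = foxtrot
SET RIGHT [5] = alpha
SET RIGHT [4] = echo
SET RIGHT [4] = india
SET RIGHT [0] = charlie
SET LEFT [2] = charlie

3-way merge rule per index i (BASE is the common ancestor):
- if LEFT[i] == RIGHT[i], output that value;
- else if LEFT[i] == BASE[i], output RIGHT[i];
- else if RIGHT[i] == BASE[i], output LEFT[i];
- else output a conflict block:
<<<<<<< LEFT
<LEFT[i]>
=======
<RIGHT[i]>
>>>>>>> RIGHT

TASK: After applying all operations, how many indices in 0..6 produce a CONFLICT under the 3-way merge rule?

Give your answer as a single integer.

Answer: 0

Derivation:
Final LEFT:  [golf, foxtrot, charlie, charlie, charlie, charlie, hotel]
Final RIGHT: [charlie, foxtrot, charlie, delta, india, alpha, india]
i=0: L=golf=BASE, R=charlie -> take RIGHT -> charlie
i=1: L=foxtrot R=foxtrot -> agree -> foxtrot
i=2: L=charlie R=charlie -> agree -> charlie
i=3: L=charlie, R=delta=BASE -> take LEFT -> charlie
i=4: L=charlie=BASE, R=india -> take RIGHT -> india
i=5: L=charlie=BASE, R=alpha -> take RIGHT -> alpha
i=6: L=hotel, R=india=BASE -> take LEFT -> hotel
Conflict count: 0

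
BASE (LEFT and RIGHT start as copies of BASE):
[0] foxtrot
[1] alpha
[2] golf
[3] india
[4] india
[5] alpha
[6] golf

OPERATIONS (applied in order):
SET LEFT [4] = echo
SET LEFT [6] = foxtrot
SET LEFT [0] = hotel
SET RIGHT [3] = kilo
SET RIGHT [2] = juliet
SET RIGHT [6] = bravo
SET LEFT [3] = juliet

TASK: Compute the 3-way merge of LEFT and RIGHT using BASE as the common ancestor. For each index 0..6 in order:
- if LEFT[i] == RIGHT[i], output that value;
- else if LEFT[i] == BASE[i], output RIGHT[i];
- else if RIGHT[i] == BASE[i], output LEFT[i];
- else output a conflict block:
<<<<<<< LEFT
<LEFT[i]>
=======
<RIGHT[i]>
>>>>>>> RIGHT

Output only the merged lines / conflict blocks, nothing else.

Final LEFT:  [hotel, alpha, golf, juliet, echo, alpha, foxtrot]
Final RIGHT: [foxtrot, alpha, juliet, kilo, india, alpha, bravo]
i=0: L=hotel, R=foxtrot=BASE -> take LEFT -> hotel
i=1: L=alpha R=alpha -> agree -> alpha
i=2: L=golf=BASE, R=juliet -> take RIGHT -> juliet
i=3: BASE=india L=juliet R=kilo all differ -> CONFLICT
i=4: L=echo, R=india=BASE -> take LEFT -> echo
i=5: L=alpha R=alpha -> agree -> alpha
i=6: BASE=golf L=foxtrot R=bravo all differ -> CONFLICT

Answer: hotel
alpha
juliet
<<<<<<< LEFT
juliet
=======
kilo
>>>>>>> RIGHT
echo
alpha
<<<<<<< LEFT
foxtrot
=======
bravo
>>>>>>> RIGHT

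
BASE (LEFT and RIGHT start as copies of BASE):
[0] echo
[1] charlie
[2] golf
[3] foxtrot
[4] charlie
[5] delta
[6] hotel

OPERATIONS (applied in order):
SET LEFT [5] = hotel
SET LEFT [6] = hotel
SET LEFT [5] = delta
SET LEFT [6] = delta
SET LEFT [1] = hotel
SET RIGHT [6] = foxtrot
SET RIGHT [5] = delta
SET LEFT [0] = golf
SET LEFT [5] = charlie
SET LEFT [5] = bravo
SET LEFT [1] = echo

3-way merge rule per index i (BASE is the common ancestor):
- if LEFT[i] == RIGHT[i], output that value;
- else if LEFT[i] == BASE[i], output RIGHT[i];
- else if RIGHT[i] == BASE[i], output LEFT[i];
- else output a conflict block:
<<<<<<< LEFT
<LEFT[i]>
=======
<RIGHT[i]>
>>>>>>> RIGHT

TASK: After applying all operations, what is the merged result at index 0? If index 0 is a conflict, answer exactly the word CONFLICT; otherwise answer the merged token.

Answer: golf

Derivation:
Final LEFT:  [golf, echo, golf, foxtrot, charlie, bravo, delta]
Final RIGHT: [echo, charlie, golf, foxtrot, charlie, delta, foxtrot]
i=0: L=golf, R=echo=BASE -> take LEFT -> golf
i=1: L=echo, R=charlie=BASE -> take LEFT -> echo
i=2: L=golf R=golf -> agree -> golf
i=3: L=foxtrot R=foxtrot -> agree -> foxtrot
i=4: L=charlie R=charlie -> agree -> charlie
i=5: L=bravo, R=delta=BASE -> take LEFT -> bravo
i=6: BASE=hotel L=delta R=foxtrot all differ -> CONFLICT
Index 0 -> golf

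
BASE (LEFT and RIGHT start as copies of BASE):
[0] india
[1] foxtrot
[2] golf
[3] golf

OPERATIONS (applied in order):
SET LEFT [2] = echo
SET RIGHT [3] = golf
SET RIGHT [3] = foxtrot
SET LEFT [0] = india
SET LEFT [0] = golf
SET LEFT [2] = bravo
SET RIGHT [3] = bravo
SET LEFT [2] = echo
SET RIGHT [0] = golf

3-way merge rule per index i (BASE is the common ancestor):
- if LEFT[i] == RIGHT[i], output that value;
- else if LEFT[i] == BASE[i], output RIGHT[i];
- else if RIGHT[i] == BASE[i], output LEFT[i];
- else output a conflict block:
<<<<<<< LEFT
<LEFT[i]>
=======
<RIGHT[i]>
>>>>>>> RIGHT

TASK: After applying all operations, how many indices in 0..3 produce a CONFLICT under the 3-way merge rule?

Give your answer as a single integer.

Final LEFT:  [golf, foxtrot, echo, golf]
Final RIGHT: [golf, foxtrot, golf, bravo]
i=0: L=golf R=golf -> agree -> golf
i=1: L=foxtrot R=foxtrot -> agree -> foxtrot
i=2: L=echo, R=golf=BASE -> take LEFT -> echo
i=3: L=golf=BASE, R=bravo -> take RIGHT -> bravo
Conflict count: 0

Answer: 0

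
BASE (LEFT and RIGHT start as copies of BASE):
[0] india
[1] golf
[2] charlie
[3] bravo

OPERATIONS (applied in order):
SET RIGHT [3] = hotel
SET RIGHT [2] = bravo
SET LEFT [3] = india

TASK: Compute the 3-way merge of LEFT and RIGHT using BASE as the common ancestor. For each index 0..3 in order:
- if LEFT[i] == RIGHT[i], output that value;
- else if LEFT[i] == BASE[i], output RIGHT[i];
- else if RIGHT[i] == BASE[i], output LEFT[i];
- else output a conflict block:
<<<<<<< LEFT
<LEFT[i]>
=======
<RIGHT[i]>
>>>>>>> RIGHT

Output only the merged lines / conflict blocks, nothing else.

Final LEFT:  [india, golf, charlie, india]
Final RIGHT: [india, golf, bravo, hotel]
i=0: L=india R=india -> agree -> india
i=1: L=golf R=golf -> agree -> golf
i=2: L=charlie=BASE, R=bravo -> take RIGHT -> bravo
i=3: BASE=bravo L=india R=hotel all differ -> CONFLICT

Answer: india
golf
bravo
<<<<<<< LEFT
india
=======
hotel
>>>>>>> RIGHT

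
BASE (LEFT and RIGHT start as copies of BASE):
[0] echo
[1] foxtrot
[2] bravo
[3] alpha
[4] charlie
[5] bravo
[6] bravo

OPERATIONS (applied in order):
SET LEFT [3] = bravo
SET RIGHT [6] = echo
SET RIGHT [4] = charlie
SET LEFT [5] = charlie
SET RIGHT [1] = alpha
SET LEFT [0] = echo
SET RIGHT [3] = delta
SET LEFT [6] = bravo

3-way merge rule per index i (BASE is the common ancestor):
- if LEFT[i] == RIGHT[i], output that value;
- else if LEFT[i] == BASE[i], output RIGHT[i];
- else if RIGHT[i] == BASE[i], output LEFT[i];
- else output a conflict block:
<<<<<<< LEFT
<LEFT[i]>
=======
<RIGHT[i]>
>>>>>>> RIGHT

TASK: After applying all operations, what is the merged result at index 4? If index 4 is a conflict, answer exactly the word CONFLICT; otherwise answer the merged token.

Answer: charlie

Derivation:
Final LEFT:  [echo, foxtrot, bravo, bravo, charlie, charlie, bravo]
Final RIGHT: [echo, alpha, bravo, delta, charlie, bravo, echo]
i=0: L=echo R=echo -> agree -> echo
i=1: L=foxtrot=BASE, R=alpha -> take RIGHT -> alpha
i=2: L=bravo R=bravo -> agree -> bravo
i=3: BASE=alpha L=bravo R=delta all differ -> CONFLICT
i=4: L=charlie R=charlie -> agree -> charlie
i=5: L=charlie, R=bravo=BASE -> take LEFT -> charlie
i=6: L=bravo=BASE, R=echo -> take RIGHT -> echo
Index 4 -> charlie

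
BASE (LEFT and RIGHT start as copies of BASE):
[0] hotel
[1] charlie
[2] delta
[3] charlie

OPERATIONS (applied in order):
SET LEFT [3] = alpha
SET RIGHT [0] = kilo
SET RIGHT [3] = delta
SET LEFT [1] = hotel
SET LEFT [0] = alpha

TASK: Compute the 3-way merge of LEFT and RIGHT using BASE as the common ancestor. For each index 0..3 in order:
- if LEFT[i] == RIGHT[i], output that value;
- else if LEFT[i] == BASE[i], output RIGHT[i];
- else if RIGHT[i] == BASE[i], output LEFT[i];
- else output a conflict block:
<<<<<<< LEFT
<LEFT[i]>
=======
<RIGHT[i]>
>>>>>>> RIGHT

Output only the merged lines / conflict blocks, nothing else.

Final LEFT:  [alpha, hotel, delta, alpha]
Final RIGHT: [kilo, charlie, delta, delta]
i=0: BASE=hotel L=alpha R=kilo all differ -> CONFLICT
i=1: L=hotel, R=charlie=BASE -> take LEFT -> hotel
i=2: L=delta R=delta -> agree -> delta
i=3: BASE=charlie L=alpha R=delta all differ -> CONFLICT

Answer: <<<<<<< LEFT
alpha
=======
kilo
>>>>>>> RIGHT
hotel
delta
<<<<<<< LEFT
alpha
=======
delta
>>>>>>> RIGHT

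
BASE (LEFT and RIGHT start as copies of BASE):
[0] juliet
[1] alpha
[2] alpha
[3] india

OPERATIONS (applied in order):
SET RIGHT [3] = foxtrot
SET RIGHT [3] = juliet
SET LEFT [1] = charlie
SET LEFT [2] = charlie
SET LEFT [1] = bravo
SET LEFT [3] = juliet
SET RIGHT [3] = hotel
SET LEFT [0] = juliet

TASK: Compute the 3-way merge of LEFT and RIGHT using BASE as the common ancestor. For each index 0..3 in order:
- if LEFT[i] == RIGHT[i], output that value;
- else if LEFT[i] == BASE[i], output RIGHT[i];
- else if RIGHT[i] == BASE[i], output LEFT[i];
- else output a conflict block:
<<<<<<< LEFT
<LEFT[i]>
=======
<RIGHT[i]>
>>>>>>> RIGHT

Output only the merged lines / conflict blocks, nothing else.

Final LEFT:  [juliet, bravo, charlie, juliet]
Final RIGHT: [juliet, alpha, alpha, hotel]
i=0: L=juliet R=juliet -> agree -> juliet
i=1: L=bravo, R=alpha=BASE -> take LEFT -> bravo
i=2: L=charlie, R=alpha=BASE -> take LEFT -> charlie
i=3: BASE=india L=juliet R=hotel all differ -> CONFLICT

Answer: juliet
bravo
charlie
<<<<<<< LEFT
juliet
=======
hotel
>>>>>>> RIGHT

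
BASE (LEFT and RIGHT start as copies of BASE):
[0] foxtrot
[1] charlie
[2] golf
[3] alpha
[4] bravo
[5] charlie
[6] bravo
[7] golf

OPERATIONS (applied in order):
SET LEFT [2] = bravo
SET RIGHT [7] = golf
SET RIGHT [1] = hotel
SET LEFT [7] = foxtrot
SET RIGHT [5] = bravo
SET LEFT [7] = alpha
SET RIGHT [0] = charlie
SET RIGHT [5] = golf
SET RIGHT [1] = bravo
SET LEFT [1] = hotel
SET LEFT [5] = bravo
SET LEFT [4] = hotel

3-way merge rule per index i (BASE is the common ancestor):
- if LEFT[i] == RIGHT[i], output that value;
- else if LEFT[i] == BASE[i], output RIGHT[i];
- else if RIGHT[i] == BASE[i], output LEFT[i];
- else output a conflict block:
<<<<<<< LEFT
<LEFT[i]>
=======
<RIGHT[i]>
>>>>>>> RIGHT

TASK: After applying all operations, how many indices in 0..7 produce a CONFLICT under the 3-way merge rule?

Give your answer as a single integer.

Answer: 2

Derivation:
Final LEFT:  [foxtrot, hotel, bravo, alpha, hotel, bravo, bravo, alpha]
Final RIGHT: [charlie, bravo, golf, alpha, bravo, golf, bravo, golf]
i=0: L=foxtrot=BASE, R=charlie -> take RIGHT -> charlie
i=1: BASE=charlie L=hotel R=bravo all differ -> CONFLICT
i=2: L=bravo, R=golf=BASE -> take LEFT -> bravo
i=3: L=alpha R=alpha -> agree -> alpha
i=4: L=hotel, R=bravo=BASE -> take LEFT -> hotel
i=5: BASE=charlie L=bravo R=golf all differ -> CONFLICT
i=6: L=bravo R=bravo -> agree -> bravo
i=7: L=alpha, R=golf=BASE -> take LEFT -> alpha
Conflict count: 2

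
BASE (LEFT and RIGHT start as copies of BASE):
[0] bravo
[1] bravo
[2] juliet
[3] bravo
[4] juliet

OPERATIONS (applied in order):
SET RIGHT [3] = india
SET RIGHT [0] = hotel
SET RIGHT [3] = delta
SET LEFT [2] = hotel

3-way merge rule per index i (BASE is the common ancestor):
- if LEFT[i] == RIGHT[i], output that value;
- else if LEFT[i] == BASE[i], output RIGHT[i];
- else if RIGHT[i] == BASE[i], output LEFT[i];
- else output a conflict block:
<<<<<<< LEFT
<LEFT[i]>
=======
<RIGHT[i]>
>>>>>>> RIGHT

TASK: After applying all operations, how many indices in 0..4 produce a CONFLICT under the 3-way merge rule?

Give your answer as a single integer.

Final LEFT:  [bravo, bravo, hotel, bravo, juliet]
Final RIGHT: [hotel, bravo, juliet, delta, juliet]
i=0: L=bravo=BASE, R=hotel -> take RIGHT -> hotel
i=1: L=bravo R=bravo -> agree -> bravo
i=2: L=hotel, R=juliet=BASE -> take LEFT -> hotel
i=3: L=bravo=BASE, R=delta -> take RIGHT -> delta
i=4: L=juliet R=juliet -> agree -> juliet
Conflict count: 0

Answer: 0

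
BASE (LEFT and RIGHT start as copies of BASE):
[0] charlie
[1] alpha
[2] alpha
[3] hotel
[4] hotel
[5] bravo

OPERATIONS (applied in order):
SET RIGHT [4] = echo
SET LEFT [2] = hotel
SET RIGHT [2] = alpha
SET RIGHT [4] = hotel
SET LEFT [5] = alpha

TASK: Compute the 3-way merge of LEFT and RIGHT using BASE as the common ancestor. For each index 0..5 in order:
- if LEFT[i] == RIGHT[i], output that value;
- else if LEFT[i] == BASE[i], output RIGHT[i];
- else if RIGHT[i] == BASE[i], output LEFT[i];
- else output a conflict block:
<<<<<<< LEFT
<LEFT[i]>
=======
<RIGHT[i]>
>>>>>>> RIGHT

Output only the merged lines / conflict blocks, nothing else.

Answer: charlie
alpha
hotel
hotel
hotel
alpha

Derivation:
Final LEFT:  [charlie, alpha, hotel, hotel, hotel, alpha]
Final RIGHT: [charlie, alpha, alpha, hotel, hotel, bravo]
i=0: L=charlie R=charlie -> agree -> charlie
i=1: L=alpha R=alpha -> agree -> alpha
i=2: L=hotel, R=alpha=BASE -> take LEFT -> hotel
i=3: L=hotel R=hotel -> agree -> hotel
i=4: L=hotel R=hotel -> agree -> hotel
i=5: L=alpha, R=bravo=BASE -> take LEFT -> alpha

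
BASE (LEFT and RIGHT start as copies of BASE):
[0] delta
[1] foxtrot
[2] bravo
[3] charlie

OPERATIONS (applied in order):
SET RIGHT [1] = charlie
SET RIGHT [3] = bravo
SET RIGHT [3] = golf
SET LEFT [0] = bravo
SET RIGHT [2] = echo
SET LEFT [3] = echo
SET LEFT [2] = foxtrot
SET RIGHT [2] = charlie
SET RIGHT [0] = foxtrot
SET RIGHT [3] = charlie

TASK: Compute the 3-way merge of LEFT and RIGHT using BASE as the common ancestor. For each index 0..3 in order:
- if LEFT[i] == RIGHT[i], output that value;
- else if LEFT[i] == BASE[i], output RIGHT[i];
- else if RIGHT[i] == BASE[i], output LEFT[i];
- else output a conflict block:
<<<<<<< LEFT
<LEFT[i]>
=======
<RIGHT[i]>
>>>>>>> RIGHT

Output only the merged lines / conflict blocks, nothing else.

Answer: <<<<<<< LEFT
bravo
=======
foxtrot
>>>>>>> RIGHT
charlie
<<<<<<< LEFT
foxtrot
=======
charlie
>>>>>>> RIGHT
echo

Derivation:
Final LEFT:  [bravo, foxtrot, foxtrot, echo]
Final RIGHT: [foxtrot, charlie, charlie, charlie]
i=0: BASE=delta L=bravo R=foxtrot all differ -> CONFLICT
i=1: L=foxtrot=BASE, R=charlie -> take RIGHT -> charlie
i=2: BASE=bravo L=foxtrot R=charlie all differ -> CONFLICT
i=3: L=echo, R=charlie=BASE -> take LEFT -> echo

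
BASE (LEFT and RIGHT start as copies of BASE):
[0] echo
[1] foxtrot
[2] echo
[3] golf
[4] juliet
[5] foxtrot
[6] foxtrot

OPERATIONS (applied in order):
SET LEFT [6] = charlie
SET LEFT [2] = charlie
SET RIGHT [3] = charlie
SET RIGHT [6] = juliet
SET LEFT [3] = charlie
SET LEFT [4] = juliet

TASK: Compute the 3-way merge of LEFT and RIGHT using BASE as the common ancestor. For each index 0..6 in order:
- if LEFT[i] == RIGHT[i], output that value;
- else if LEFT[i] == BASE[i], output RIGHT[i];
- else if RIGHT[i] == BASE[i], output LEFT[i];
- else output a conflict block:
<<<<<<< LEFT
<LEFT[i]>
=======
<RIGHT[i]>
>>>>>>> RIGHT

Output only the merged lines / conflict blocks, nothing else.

Answer: echo
foxtrot
charlie
charlie
juliet
foxtrot
<<<<<<< LEFT
charlie
=======
juliet
>>>>>>> RIGHT

Derivation:
Final LEFT:  [echo, foxtrot, charlie, charlie, juliet, foxtrot, charlie]
Final RIGHT: [echo, foxtrot, echo, charlie, juliet, foxtrot, juliet]
i=0: L=echo R=echo -> agree -> echo
i=1: L=foxtrot R=foxtrot -> agree -> foxtrot
i=2: L=charlie, R=echo=BASE -> take LEFT -> charlie
i=3: L=charlie R=charlie -> agree -> charlie
i=4: L=juliet R=juliet -> agree -> juliet
i=5: L=foxtrot R=foxtrot -> agree -> foxtrot
i=6: BASE=foxtrot L=charlie R=juliet all differ -> CONFLICT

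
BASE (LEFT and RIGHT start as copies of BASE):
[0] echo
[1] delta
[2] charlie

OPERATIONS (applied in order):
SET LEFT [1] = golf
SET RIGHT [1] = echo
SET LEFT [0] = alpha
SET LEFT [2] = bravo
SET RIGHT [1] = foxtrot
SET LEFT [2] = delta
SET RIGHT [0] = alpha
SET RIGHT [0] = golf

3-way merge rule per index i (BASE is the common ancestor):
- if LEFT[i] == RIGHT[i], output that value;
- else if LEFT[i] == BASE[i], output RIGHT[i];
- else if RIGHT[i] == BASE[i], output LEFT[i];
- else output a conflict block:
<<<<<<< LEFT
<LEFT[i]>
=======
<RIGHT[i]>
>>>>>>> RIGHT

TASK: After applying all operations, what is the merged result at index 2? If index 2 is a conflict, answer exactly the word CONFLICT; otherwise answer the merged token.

Answer: delta

Derivation:
Final LEFT:  [alpha, golf, delta]
Final RIGHT: [golf, foxtrot, charlie]
i=0: BASE=echo L=alpha R=golf all differ -> CONFLICT
i=1: BASE=delta L=golf R=foxtrot all differ -> CONFLICT
i=2: L=delta, R=charlie=BASE -> take LEFT -> delta
Index 2 -> delta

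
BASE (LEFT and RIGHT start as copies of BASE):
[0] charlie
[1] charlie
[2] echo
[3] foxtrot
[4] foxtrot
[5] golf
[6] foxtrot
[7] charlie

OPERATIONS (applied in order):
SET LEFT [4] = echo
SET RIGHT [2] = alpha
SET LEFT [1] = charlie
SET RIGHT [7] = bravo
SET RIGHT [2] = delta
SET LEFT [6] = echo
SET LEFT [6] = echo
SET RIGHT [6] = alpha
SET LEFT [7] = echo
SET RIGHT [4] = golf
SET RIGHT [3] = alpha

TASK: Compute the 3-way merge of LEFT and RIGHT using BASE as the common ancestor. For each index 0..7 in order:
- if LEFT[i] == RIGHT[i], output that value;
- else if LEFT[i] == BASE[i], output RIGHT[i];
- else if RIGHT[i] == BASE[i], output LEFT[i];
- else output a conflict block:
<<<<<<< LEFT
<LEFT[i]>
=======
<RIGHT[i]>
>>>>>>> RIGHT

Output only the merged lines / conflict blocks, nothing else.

Answer: charlie
charlie
delta
alpha
<<<<<<< LEFT
echo
=======
golf
>>>>>>> RIGHT
golf
<<<<<<< LEFT
echo
=======
alpha
>>>>>>> RIGHT
<<<<<<< LEFT
echo
=======
bravo
>>>>>>> RIGHT

Derivation:
Final LEFT:  [charlie, charlie, echo, foxtrot, echo, golf, echo, echo]
Final RIGHT: [charlie, charlie, delta, alpha, golf, golf, alpha, bravo]
i=0: L=charlie R=charlie -> agree -> charlie
i=1: L=charlie R=charlie -> agree -> charlie
i=2: L=echo=BASE, R=delta -> take RIGHT -> delta
i=3: L=foxtrot=BASE, R=alpha -> take RIGHT -> alpha
i=4: BASE=foxtrot L=echo R=golf all differ -> CONFLICT
i=5: L=golf R=golf -> agree -> golf
i=6: BASE=foxtrot L=echo R=alpha all differ -> CONFLICT
i=7: BASE=charlie L=echo R=bravo all differ -> CONFLICT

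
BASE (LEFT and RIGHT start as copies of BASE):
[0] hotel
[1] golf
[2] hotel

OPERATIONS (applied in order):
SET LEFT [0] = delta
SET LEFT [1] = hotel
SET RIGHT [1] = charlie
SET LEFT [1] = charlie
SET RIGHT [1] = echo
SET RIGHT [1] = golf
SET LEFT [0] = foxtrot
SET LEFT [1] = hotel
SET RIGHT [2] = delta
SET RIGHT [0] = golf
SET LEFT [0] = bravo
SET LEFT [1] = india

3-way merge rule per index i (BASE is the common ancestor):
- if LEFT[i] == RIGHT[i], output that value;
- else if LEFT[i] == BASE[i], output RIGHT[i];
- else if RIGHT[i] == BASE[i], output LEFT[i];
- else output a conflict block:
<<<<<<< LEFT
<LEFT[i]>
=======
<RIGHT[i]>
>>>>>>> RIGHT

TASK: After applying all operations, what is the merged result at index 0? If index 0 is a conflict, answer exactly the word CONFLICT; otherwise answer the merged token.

Answer: CONFLICT

Derivation:
Final LEFT:  [bravo, india, hotel]
Final RIGHT: [golf, golf, delta]
i=0: BASE=hotel L=bravo R=golf all differ -> CONFLICT
i=1: L=india, R=golf=BASE -> take LEFT -> india
i=2: L=hotel=BASE, R=delta -> take RIGHT -> delta
Index 0 -> CONFLICT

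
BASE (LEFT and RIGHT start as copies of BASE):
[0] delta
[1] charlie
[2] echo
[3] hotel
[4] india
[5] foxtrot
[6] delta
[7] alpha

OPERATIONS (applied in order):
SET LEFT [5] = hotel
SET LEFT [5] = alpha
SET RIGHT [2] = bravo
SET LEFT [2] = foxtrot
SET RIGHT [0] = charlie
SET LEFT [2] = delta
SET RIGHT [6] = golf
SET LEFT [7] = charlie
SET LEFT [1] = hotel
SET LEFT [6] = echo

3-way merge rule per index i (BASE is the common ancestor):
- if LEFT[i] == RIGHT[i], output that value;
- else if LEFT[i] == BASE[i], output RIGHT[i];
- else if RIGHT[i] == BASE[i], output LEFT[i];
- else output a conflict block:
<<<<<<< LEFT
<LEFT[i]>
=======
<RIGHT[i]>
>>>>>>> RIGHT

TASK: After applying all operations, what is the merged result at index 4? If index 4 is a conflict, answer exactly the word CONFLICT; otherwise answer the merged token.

Answer: india

Derivation:
Final LEFT:  [delta, hotel, delta, hotel, india, alpha, echo, charlie]
Final RIGHT: [charlie, charlie, bravo, hotel, india, foxtrot, golf, alpha]
i=0: L=delta=BASE, R=charlie -> take RIGHT -> charlie
i=1: L=hotel, R=charlie=BASE -> take LEFT -> hotel
i=2: BASE=echo L=delta R=bravo all differ -> CONFLICT
i=3: L=hotel R=hotel -> agree -> hotel
i=4: L=india R=india -> agree -> india
i=5: L=alpha, R=foxtrot=BASE -> take LEFT -> alpha
i=6: BASE=delta L=echo R=golf all differ -> CONFLICT
i=7: L=charlie, R=alpha=BASE -> take LEFT -> charlie
Index 4 -> india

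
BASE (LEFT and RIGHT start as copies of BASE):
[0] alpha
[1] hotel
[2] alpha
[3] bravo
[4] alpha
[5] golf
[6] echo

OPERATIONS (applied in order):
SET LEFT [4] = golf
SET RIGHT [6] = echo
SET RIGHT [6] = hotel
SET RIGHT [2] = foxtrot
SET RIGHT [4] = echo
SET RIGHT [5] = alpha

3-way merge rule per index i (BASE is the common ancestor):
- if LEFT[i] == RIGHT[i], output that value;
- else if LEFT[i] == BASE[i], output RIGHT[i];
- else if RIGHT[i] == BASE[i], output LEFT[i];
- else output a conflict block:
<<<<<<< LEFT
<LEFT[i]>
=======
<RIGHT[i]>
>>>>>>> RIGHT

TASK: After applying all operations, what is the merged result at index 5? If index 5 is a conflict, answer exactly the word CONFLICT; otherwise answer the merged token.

Final LEFT:  [alpha, hotel, alpha, bravo, golf, golf, echo]
Final RIGHT: [alpha, hotel, foxtrot, bravo, echo, alpha, hotel]
i=0: L=alpha R=alpha -> agree -> alpha
i=1: L=hotel R=hotel -> agree -> hotel
i=2: L=alpha=BASE, R=foxtrot -> take RIGHT -> foxtrot
i=3: L=bravo R=bravo -> agree -> bravo
i=4: BASE=alpha L=golf R=echo all differ -> CONFLICT
i=5: L=golf=BASE, R=alpha -> take RIGHT -> alpha
i=6: L=echo=BASE, R=hotel -> take RIGHT -> hotel
Index 5 -> alpha

Answer: alpha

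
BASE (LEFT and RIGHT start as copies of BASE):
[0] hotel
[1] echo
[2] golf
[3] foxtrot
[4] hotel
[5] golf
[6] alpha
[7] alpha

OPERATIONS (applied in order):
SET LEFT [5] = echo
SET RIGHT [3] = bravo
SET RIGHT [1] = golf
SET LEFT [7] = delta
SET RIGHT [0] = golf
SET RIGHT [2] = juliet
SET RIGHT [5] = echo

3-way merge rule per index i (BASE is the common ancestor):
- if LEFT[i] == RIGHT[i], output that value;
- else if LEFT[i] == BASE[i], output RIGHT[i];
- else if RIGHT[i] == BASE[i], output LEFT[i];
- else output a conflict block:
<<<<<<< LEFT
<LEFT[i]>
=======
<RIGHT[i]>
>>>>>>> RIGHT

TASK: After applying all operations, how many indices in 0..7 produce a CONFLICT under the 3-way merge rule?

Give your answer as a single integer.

Answer: 0

Derivation:
Final LEFT:  [hotel, echo, golf, foxtrot, hotel, echo, alpha, delta]
Final RIGHT: [golf, golf, juliet, bravo, hotel, echo, alpha, alpha]
i=0: L=hotel=BASE, R=golf -> take RIGHT -> golf
i=1: L=echo=BASE, R=golf -> take RIGHT -> golf
i=2: L=golf=BASE, R=juliet -> take RIGHT -> juliet
i=3: L=foxtrot=BASE, R=bravo -> take RIGHT -> bravo
i=4: L=hotel R=hotel -> agree -> hotel
i=5: L=echo R=echo -> agree -> echo
i=6: L=alpha R=alpha -> agree -> alpha
i=7: L=delta, R=alpha=BASE -> take LEFT -> delta
Conflict count: 0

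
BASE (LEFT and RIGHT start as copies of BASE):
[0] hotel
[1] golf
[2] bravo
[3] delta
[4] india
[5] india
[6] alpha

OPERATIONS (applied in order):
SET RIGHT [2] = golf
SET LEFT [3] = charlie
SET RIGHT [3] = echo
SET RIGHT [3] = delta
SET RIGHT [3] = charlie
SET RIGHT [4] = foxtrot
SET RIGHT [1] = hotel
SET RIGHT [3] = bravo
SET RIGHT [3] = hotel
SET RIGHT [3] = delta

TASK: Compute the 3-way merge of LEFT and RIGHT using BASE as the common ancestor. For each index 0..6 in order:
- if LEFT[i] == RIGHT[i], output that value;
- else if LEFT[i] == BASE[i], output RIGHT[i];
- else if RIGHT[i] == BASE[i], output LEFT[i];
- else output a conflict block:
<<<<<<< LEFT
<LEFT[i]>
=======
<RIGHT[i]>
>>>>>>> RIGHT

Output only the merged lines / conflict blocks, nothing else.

Answer: hotel
hotel
golf
charlie
foxtrot
india
alpha

Derivation:
Final LEFT:  [hotel, golf, bravo, charlie, india, india, alpha]
Final RIGHT: [hotel, hotel, golf, delta, foxtrot, india, alpha]
i=0: L=hotel R=hotel -> agree -> hotel
i=1: L=golf=BASE, R=hotel -> take RIGHT -> hotel
i=2: L=bravo=BASE, R=golf -> take RIGHT -> golf
i=3: L=charlie, R=delta=BASE -> take LEFT -> charlie
i=4: L=india=BASE, R=foxtrot -> take RIGHT -> foxtrot
i=5: L=india R=india -> agree -> india
i=6: L=alpha R=alpha -> agree -> alpha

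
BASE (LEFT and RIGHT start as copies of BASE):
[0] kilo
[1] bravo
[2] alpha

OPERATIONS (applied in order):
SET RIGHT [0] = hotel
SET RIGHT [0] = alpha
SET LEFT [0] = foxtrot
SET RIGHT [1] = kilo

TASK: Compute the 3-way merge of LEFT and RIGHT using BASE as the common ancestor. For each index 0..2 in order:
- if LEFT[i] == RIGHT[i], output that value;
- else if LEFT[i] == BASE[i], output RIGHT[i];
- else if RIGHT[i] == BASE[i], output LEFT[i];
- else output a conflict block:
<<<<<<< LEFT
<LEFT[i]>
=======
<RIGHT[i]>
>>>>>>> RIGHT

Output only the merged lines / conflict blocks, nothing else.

Final LEFT:  [foxtrot, bravo, alpha]
Final RIGHT: [alpha, kilo, alpha]
i=0: BASE=kilo L=foxtrot R=alpha all differ -> CONFLICT
i=1: L=bravo=BASE, R=kilo -> take RIGHT -> kilo
i=2: L=alpha R=alpha -> agree -> alpha

Answer: <<<<<<< LEFT
foxtrot
=======
alpha
>>>>>>> RIGHT
kilo
alpha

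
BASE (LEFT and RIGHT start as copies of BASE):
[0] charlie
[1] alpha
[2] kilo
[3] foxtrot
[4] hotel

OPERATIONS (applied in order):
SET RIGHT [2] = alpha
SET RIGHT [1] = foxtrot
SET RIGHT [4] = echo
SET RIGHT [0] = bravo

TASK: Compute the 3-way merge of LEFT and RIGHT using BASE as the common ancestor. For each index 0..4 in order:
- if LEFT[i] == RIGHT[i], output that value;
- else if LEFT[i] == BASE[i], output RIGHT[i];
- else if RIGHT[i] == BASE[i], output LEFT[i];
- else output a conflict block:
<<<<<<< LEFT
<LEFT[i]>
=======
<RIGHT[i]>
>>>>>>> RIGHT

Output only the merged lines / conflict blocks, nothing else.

Answer: bravo
foxtrot
alpha
foxtrot
echo

Derivation:
Final LEFT:  [charlie, alpha, kilo, foxtrot, hotel]
Final RIGHT: [bravo, foxtrot, alpha, foxtrot, echo]
i=0: L=charlie=BASE, R=bravo -> take RIGHT -> bravo
i=1: L=alpha=BASE, R=foxtrot -> take RIGHT -> foxtrot
i=2: L=kilo=BASE, R=alpha -> take RIGHT -> alpha
i=3: L=foxtrot R=foxtrot -> agree -> foxtrot
i=4: L=hotel=BASE, R=echo -> take RIGHT -> echo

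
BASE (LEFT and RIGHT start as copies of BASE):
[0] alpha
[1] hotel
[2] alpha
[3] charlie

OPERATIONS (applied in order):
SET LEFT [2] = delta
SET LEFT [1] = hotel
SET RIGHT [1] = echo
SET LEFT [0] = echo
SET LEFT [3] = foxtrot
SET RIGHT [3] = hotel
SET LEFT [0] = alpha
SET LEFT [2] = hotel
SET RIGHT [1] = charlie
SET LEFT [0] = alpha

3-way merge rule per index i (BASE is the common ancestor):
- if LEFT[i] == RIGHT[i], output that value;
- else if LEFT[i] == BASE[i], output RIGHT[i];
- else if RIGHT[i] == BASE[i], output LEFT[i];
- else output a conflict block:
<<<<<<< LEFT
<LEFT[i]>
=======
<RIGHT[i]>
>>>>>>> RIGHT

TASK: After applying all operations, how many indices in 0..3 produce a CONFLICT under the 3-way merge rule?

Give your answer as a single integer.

Final LEFT:  [alpha, hotel, hotel, foxtrot]
Final RIGHT: [alpha, charlie, alpha, hotel]
i=0: L=alpha R=alpha -> agree -> alpha
i=1: L=hotel=BASE, R=charlie -> take RIGHT -> charlie
i=2: L=hotel, R=alpha=BASE -> take LEFT -> hotel
i=3: BASE=charlie L=foxtrot R=hotel all differ -> CONFLICT
Conflict count: 1

Answer: 1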